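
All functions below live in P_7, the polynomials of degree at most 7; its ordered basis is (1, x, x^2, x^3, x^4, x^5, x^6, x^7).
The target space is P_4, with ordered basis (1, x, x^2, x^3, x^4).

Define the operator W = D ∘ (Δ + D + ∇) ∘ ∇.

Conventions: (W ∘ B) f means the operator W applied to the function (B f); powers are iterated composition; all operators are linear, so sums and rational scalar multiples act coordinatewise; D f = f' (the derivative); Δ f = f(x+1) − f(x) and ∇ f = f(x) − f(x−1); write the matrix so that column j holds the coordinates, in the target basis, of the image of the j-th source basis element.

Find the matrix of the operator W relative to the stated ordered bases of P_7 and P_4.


image of 1: 0
image of x: 0
image of x^2: 0
image of x^3: 18
image of x^4: 72x - 36
image of x^5: 180x^2 - 180x + 100
image of x^6: 360x^3 - 540x^2 + 600x - 210
image of x^7: 630x^4 - 1260x^3 + 2100x^2 - 1470x + 490
each image's coordinates form column j of the matrix

the matrix is [[0, 0, 0, 18, -36, 100, -210, 490]; [0, 0, 0, 0, 72, -180, 600, -1470]; [0, 0, 0, 0, 0, 180, -540, 2100]; [0, 0, 0, 0, 0, 0, 360, -1260]; [0, 0, 0, 0, 0, 0, 0, 630]] (rows listed top to bottom)


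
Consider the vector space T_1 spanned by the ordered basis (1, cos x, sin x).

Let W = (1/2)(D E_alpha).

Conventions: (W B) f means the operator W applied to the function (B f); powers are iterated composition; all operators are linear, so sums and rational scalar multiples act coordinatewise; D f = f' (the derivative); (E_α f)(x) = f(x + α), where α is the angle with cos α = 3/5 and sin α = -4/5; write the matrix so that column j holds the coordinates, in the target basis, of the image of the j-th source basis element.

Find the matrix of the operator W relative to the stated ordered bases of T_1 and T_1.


image of 1: 0
image of cos x: (2/5)cos x - (3/10)sin x
image of sin x: (3/10)cos x + (2/5)sin x
each image's coordinates form column j of the matrix

the matrix is [[0, 0, 0]; [0, 2/5, 3/10]; [0, -3/10, 2/5]] (rows listed top to bottom)


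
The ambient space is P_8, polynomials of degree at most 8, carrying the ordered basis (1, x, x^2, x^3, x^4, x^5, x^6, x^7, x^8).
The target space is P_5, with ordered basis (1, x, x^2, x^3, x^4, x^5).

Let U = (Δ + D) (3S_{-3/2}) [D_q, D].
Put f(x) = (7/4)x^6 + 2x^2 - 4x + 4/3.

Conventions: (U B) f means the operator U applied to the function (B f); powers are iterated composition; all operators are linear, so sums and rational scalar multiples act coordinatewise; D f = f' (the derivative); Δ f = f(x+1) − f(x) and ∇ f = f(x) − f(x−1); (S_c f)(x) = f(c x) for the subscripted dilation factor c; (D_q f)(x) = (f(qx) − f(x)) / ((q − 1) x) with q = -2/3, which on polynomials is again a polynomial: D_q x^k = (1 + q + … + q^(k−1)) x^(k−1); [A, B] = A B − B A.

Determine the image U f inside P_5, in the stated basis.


the image equals g(x) = (2275/8)x^3 + (6825/32)x^2 + (2275/16)x + 2275/64

D f = (21/2)x^5 + 4x - 4
D_q D f = (385/54)x^4 + 4
D_q f = (931/972)x^5 + (2/3)x - 4
D D_q f = (4655/972)x^4 + 2/3
[D_q, D] f = (2275/972)x^4 + 10/3
S_{-3/2} [D_q, D] f = (2275/192)x^4 + 10/3
(3S_{-3/2}) [D_q, D] f = (2275/64)x^4 + 10
Δ (3S_{-3/2}) [D_q, D] f = (2275/16)x^3 + (6825/32)x^2 + (2275/16)x + 2275/64
D (3S_{-3/2}) [D_q, D] f = (2275/16)x^3
(Δ + D) (3S_{-3/2}) [D_q, D] f = (2275/8)x^3 + (6825/32)x^2 + (2275/16)x + 2275/64


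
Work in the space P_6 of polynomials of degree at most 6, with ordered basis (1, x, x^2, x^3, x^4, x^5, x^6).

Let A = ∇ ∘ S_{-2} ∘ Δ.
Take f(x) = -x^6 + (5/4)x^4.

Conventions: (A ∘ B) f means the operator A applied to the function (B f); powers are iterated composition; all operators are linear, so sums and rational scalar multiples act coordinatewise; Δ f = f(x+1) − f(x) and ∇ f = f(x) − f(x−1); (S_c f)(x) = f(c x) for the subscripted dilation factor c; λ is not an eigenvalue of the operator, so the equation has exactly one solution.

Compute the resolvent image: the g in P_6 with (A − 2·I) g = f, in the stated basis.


write g with unknown coordinates in the stated basis and equate coefficients in (A − 2·I) g = f
solving from the highest basis element down gives g = (1/2)x^6 - (1925/8)x^4 + 720x^3 + 10590x^2 - 8055x - 20126
check: A g = -480x^4 + 1440x^3 + 21180x^2 - 16110x - 40252
so A g − 2·g = -x^6 + (5/4)x^4 = f ✓

the result is g(x) = (1/2)x^6 - (1925/8)x^4 + 720x^3 + 10590x^2 - 8055x - 20126


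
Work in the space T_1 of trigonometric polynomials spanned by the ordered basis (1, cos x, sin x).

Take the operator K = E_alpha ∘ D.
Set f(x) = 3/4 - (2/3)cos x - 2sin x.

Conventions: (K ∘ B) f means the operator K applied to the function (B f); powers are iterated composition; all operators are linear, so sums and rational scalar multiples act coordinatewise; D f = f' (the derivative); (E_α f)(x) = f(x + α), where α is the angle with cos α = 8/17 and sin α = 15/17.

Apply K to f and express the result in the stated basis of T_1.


D f = -2cos x + (2/3)sin x
E_alpha D f = -(6/17)cos x + (106/51)sin x

g(x) = -(6/17)cos x + (106/51)sin x


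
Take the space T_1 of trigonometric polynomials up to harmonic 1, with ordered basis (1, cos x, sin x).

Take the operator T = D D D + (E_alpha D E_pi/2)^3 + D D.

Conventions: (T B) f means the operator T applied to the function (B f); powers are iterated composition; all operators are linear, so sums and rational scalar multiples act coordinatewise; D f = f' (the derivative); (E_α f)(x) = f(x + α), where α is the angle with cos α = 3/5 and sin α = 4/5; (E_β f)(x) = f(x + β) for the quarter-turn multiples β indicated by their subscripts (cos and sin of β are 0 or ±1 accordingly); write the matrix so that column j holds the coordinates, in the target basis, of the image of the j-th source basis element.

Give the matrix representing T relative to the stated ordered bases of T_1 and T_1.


the matrix is [[0, 0, 0]; [0, -8/125, -169/125]; [0, 169/125, -8/125]] (rows listed top to bottom)

image of 1: 0
image of cos x: -(8/125)cos x + (169/125)sin x
image of sin x: -(169/125)cos x - (8/125)sin x
each image's coordinates form column j of the matrix


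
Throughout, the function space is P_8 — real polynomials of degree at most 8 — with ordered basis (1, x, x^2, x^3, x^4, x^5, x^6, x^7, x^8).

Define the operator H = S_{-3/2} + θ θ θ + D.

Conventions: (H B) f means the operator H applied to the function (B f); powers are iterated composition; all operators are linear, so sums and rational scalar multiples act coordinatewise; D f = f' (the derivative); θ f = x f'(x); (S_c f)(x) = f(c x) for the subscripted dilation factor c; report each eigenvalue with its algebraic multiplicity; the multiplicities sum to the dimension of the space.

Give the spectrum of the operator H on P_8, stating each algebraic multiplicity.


λ = -1/2 (multiplicity 1), λ = 1 (multiplicity 1), λ = 41/4 (multiplicity 1), λ = 189/8 (multiplicity 1), λ = 1105/16 (multiplicity 1), λ = 3757/32 (multiplicity 1), λ = 14553/64 (multiplicity 1), λ = 41717/128 (multiplicity 1), λ = 137633/256 (multiplicity 1)

image of 1: 1
image of x: -(1/2)x + 1
image of x^2: (41/4)x^2 + 2x
image of x^3: (189/8)x^3 + 3x^2
image of x^4: (1105/16)x^4 + 4x^3
image of x^5: (3757/32)x^5 + 5x^4
image of x^6: (14553/64)x^6 + 6x^5
image of x^7: (41717/128)x^7 + 7x^6
image of x^8: (137633/256)x^8 + 8x^7
the matrix is upper triangular; its diagonal is (1, -1/2, 41/4, 189/8, 1105/16, 3757/32, 14553/64, 41717/128, 137633/256)
for a triangular matrix the eigenvalues are the diagonal entries, with algebraic multiplicity their repetition count


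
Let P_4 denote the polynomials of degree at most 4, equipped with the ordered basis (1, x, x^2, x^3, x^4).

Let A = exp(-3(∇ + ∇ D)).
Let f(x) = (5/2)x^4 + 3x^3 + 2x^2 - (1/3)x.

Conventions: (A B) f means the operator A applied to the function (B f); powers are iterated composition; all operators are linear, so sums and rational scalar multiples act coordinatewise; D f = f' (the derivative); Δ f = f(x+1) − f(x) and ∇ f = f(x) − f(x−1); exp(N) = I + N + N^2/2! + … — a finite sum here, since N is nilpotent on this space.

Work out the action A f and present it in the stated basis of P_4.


the image equals g(x) = (5/2)x^4 - 27x^3 + 65x^2 + (305/3)x - 613/2

order-1 term: -30x^3 - 72x^2 + 21x - 19/2
order-2 term: 135x^2 + 351x - 27/2
order-3 term: -270x - 486
order-4 term: 405/2
the series for exp(-3(∇ + ∇ D)) f terminates at order 4
exp(-3(∇ + ∇ D)) f = (5/2)x^4 - 27x^3 + 65x^2 + (305/3)x - 613/2


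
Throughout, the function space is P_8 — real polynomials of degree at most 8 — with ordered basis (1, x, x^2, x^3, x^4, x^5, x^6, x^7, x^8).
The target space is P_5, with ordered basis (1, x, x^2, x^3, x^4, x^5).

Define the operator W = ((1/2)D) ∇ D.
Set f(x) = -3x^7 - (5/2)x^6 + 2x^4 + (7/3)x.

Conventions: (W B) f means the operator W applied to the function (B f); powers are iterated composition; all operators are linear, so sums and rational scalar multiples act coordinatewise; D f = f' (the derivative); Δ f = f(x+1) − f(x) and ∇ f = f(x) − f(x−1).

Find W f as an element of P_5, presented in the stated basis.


the image equals g(x) = -315x^4 + 480x^3 - 405x^2 + 189x - 75/2

D f = -21x^6 - 15x^5 + 8x^3 + 7/3
∇ D f = -126x^5 + 240x^4 - 270x^3 + 189x^2 - 75x + 14
D (∇ D) f = -630x^4 + 960x^3 - 810x^2 + 378x - 75
((1/2)D) (∇ D) f = -315x^4 + 480x^3 - 405x^2 + 189x - 75/2


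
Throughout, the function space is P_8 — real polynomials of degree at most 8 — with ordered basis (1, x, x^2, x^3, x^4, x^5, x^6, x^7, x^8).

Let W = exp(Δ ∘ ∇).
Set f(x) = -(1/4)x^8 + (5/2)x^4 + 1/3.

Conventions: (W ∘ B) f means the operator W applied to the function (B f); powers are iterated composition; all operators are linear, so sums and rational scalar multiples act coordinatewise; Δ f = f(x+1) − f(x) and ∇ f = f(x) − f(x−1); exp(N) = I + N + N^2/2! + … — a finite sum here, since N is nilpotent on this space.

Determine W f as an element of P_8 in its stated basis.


order-1 term: -14x^6 - 35x^4 + 16x^2 + 9/2
order-2 term: -210x^4 - 420x^2 - 33
order-3 term: -840x^2 - 420
order-4 term: -420
the series for exp(Δ ∘ ∇) f terminates at order 4
exp(Δ ∘ ∇) f = -(1/4)x^8 - 14x^6 - (485/2)x^4 - 1244x^2 - 5209/6

the result is g(x) = -(1/4)x^8 - 14x^6 - (485/2)x^4 - 1244x^2 - 5209/6


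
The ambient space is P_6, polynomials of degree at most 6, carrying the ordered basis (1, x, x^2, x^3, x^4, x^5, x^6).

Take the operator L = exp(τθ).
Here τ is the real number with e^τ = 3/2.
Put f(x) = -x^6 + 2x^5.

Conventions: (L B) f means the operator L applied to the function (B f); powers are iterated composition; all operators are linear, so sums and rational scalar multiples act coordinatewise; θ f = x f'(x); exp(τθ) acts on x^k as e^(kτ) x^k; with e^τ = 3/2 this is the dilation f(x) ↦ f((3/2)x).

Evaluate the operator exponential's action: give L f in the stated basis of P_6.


g(x) = -(729/64)x^6 + (243/16)x^5

exp(τθ) x^k = e^(kτ) x^k; with e^τ = 3/2 this sends x^k to (3/2)^k x^k
x^5 ↦ 243/32 x^5
x^6 ↦ 729/64 x^6
applying this coordinatewise to f: exp(τθ) f = -(729/64)x^6 + (243/16)x^5


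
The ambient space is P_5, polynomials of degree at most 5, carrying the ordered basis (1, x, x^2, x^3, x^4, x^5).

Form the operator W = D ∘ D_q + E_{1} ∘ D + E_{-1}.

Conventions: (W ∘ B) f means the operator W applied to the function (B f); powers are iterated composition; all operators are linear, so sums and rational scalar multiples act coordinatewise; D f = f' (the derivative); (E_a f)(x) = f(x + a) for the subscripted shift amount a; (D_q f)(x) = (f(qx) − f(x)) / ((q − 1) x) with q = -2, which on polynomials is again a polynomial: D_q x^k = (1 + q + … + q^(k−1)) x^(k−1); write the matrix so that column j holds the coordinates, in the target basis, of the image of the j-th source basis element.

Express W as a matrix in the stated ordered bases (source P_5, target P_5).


image of 1: 1
image of x: x
image of x^2: x^2 + 2
image of x^3: x^3 + 15x + 2
image of x^4: x^4 + 3x^2 + 8x + 5
image of x^5: x^5 + 74x^3 + 20x^2 + 25x + 4
each image's coordinates form column j of the matrix

the matrix is [[1, 0, 2, 2, 5, 4]; [0, 1, 0, 15, 8, 25]; [0, 0, 1, 0, 3, 20]; [0, 0, 0, 1, 0, 74]; [0, 0, 0, 0, 1, 0]; [0, 0, 0, 0, 0, 1]] (rows listed top to bottom)


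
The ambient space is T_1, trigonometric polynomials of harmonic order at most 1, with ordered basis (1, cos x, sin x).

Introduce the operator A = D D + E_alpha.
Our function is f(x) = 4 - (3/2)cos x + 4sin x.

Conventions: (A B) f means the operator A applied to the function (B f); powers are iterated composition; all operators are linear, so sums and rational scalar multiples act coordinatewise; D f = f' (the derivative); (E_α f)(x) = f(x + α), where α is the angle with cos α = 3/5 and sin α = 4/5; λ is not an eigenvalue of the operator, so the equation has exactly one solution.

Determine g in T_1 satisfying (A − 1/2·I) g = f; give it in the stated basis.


write g with unknown coordinates in the stated basis and equate coefficients in (A − 1/2·I) g = f
solving from the highest basis element down gives g = 8 - (37/29)cos x - (96/29)sin x
check: A g = 8 - (62/29)cos x + (68/29)sin x
so A g − 1/2·g = 4 - (3/2)cos x + 4sin x = f ✓

g(x) = 8 - (37/29)cos x - (96/29)sin x


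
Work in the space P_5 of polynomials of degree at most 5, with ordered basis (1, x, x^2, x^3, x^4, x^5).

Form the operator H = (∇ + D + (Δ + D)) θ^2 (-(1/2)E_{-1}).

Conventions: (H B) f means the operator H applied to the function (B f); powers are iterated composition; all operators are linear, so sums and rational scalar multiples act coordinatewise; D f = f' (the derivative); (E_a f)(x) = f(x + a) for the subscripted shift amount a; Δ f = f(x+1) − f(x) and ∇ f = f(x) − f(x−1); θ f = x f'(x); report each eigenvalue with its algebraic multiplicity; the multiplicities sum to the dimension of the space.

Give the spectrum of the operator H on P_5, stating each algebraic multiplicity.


image of 1: 0
image of x: -2
image of x^2: -16x + 4
image of x^3: -54x^2 + 48x - 15
image of x^4: -128x^3 + 216x^2 - 160x + 44
image of x^5: -250x^4 + 640x^3 - 790x^2 + 480x - 125
the matrix is upper triangular; its diagonal is (0, 0, 0, 0, 0, 0)
for a triangular matrix the eigenvalues are the diagonal entries, with algebraic multiplicity their repetition count

λ = 0 (multiplicity 6)


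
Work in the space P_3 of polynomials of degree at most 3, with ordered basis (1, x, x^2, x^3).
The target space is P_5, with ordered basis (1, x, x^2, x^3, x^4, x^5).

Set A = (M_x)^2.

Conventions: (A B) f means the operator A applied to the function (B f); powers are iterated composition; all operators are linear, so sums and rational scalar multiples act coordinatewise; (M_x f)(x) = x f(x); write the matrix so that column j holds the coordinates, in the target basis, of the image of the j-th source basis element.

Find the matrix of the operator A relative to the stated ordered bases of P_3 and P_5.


image of 1: x^2
image of x: x^3
image of x^2: x^4
image of x^3: x^5
each image's coordinates form column j of the matrix

the matrix is [[0, 0, 0, 0]; [0, 0, 0, 0]; [1, 0, 0, 0]; [0, 1, 0, 0]; [0, 0, 1, 0]; [0, 0, 0, 1]] (rows listed top to bottom)


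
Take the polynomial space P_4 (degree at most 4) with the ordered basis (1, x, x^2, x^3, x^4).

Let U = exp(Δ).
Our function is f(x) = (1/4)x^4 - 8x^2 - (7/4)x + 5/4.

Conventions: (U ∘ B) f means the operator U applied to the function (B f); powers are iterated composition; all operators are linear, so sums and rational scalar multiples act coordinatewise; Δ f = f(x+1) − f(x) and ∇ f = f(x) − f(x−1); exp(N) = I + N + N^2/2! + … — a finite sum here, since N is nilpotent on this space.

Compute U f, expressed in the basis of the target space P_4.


order-1 term: x^3 + (3/2)x^2 - 15x - 19/2
order-2 term: (3/2)x^2 + 3x - 25/4
order-3 term: x + 3/2
order-4 term: 1/4
the series for exp(Δ) f terminates at order 4
exp(Δ) f = (1/4)x^4 + x^3 - 5x^2 - (51/4)x - 51/4

the image equals g(x) = (1/4)x^4 + x^3 - 5x^2 - (51/4)x - 51/4


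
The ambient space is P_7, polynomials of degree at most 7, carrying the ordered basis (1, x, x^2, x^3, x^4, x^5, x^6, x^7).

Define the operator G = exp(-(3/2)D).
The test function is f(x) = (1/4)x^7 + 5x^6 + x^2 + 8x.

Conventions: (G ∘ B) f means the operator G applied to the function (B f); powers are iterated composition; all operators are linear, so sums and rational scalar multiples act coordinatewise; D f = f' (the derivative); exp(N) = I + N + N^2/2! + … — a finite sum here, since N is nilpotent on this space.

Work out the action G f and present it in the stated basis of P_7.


g(x) = (1/4)x^7 + (19/8)x^6 - (531/16)x^5 + (4455/32)x^4 - (18765/64)x^3 + (43625/128)x^2 - (51937/256)x + 21981/512

order-1 term: -(21/8)x^6 - 45x^5 - 3x - 12
order-2 term: (189/16)x^5 + (675/4)x^4 + 9/4
order-3 term: -(945/32)x^4 - (675/2)x^3
order-4 term: (2835/64)x^3 + (6075/16)x^2
order-5 term: -(5103/128)x^2 - (3645/16)x
order-6 term: (5103/256)x + 3645/64
order-7 term: -2187/512
the series for exp(-(3/2)D) f terminates at order 7
exp(-(3/2)D) f = (1/4)x^7 + (19/8)x^6 - (531/16)x^5 + (4455/32)x^4 - (18765/64)x^3 + (43625/128)x^2 - (51937/256)x + 21981/512


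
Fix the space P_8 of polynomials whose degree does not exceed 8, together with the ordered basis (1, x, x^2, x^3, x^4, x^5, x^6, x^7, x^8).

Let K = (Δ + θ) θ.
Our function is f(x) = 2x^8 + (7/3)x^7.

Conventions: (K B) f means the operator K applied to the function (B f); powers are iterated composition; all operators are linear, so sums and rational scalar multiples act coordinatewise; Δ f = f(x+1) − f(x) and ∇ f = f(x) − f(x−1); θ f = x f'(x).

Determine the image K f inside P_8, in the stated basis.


g(x) = 128x^8 + (727/3)x^7 + (1687/3)x^6 + 1239x^5 + (5075/3)x^4 + (4403/3)x^3 + 791x^2 + (727/3)x + 97/3

θ f = 16x^8 + (49/3)x^7
Δ θ f = 128x^7 + (1687/3)x^6 + 1239x^5 + (5075/3)x^4 + (4403/3)x^3 + 791x^2 + (727/3)x + 97/3
θ θ f = 128x^8 + (343/3)x^7
(Δ + θ) θ f = 128x^8 + (727/3)x^7 + (1687/3)x^6 + 1239x^5 + (5075/3)x^4 + (4403/3)x^3 + 791x^2 + (727/3)x + 97/3


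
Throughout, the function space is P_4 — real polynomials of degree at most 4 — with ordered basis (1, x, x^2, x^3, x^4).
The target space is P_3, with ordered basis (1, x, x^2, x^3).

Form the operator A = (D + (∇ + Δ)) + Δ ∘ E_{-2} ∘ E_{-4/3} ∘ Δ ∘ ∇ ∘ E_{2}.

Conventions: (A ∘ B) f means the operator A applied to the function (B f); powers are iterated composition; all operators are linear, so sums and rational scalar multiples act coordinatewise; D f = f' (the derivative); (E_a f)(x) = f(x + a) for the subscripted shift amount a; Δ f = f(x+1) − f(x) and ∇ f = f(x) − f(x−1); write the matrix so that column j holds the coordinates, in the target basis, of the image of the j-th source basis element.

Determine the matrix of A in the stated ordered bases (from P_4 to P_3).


image of 1: 0
image of x: 3
image of x^2: 6x
image of x^3: 9x^2 + 8
image of x^4: 12x^3 + 32x - 20
each image's coordinates form column j of the matrix

the matrix is [[0, 3, 0, 8, -20]; [0, 0, 6, 0, 32]; [0, 0, 0, 9, 0]; [0, 0, 0, 0, 12]] (rows listed top to bottom)


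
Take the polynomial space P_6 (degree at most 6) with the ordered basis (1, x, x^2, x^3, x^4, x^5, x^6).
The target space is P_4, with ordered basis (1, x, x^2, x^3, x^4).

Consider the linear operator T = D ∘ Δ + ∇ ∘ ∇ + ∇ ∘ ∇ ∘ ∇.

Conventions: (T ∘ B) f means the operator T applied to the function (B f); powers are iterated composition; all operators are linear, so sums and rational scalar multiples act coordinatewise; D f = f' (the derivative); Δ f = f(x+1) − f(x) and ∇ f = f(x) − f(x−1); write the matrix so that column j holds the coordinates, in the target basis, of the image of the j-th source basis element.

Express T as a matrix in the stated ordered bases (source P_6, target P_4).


image of 1: 0
image of x: 0
image of x^2: 4
image of x^3: 12x + 3
image of x^4: 24x^2 + 12x - 18
image of x^5: 40x^3 + 30x^2 - 90x + 125
image of x^6: 60x^4 + 60x^3 - 270x^2 + 750x - 472
each image's coordinates form column j of the matrix

the matrix is [[0, 0, 4, 3, -18, 125, -472]; [0, 0, 0, 12, 12, -90, 750]; [0, 0, 0, 0, 24, 30, -270]; [0, 0, 0, 0, 0, 40, 60]; [0, 0, 0, 0, 0, 0, 60]] (rows listed top to bottom)


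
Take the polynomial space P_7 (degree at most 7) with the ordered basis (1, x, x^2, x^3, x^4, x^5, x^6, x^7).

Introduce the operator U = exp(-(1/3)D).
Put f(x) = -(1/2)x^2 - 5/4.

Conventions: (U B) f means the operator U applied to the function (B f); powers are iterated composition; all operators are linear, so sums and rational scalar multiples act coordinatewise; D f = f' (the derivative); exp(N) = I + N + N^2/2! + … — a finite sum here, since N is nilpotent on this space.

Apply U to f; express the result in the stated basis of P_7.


g(x) = -(1/2)x^2 + (1/3)x - 47/36

order-1 term: (1/3)x
order-2 term: -1/18
the series for exp(-(1/3)D) f terminates at order 2
exp(-(1/3)D) f = -(1/2)x^2 + (1/3)x - 47/36


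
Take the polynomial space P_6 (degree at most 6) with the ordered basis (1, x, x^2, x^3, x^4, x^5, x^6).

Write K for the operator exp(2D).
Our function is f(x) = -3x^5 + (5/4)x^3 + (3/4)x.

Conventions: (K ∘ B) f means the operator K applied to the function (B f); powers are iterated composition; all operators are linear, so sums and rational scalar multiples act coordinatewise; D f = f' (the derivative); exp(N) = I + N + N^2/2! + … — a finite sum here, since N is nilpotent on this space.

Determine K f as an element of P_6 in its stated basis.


the image equals g(x) = -3x^5 - 30x^4 - (475/4)x^3 - (465/2)x^2 - (897/4)x - 169/2

order-1 term: -30x^4 + (15/2)x^2 + 3/2
order-2 term: -120x^3 + 15x
order-3 term: -240x^2 + 10
order-4 term: -240x
order-5 term: -96
the series for exp(2D) f terminates at order 5
exp(2D) f = -3x^5 - 30x^4 - (475/4)x^3 - (465/2)x^2 - (897/4)x - 169/2


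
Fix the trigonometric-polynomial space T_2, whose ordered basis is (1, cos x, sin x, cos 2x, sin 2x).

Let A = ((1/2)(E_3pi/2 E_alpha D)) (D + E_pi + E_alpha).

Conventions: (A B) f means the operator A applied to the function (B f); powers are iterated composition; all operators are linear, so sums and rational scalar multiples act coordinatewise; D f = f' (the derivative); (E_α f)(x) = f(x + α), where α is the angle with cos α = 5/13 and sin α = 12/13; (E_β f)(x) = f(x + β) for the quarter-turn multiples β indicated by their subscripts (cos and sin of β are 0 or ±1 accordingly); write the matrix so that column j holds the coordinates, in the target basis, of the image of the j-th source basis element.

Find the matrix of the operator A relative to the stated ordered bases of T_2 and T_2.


image of 1: 0
image of cos x: -(170/169)cos x - (29/338)sin x
image of sin x: (29/338)cos x - (170/169)sin x
image of cos 2x: -(48502/28561)cos 2x - (60910/28561)sin 2x
image of sin 2x: (60910/28561)cos 2x - (48502/28561)sin 2x
each image's coordinates form column j of the matrix

the matrix is [[0, 0, 0, 0, 0]; [0, -170/169, 29/338, 0, 0]; [0, -29/338, -170/169, 0, 0]; [0, 0, 0, -48502/28561, 60910/28561]; [0, 0, 0, -60910/28561, -48502/28561]] (rows listed top to bottom)


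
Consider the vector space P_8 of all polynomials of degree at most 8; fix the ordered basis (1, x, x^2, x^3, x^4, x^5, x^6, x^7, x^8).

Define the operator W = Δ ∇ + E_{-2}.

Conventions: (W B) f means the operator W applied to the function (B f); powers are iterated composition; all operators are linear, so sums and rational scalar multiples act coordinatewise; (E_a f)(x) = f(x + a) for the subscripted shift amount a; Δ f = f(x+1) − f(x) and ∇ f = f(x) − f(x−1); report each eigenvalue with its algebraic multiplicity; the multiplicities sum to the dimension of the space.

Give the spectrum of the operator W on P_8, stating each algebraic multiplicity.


image of 1: 1
image of x: x - 2
image of x^2: x^2 - 4x + 6
image of x^3: x^3 - 6x^2 + 18x - 8
image of x^4: x^4 - 8x^3 + 36x^2 - 32x + 18
image of x^5: x^5 - 10x^4 + 60x^3 - 80x^2 + 90x - 32
image of x^6: x^6 - 12x^5 + 90x^4 - 160x^3 + 270x^2 - 192x + 66
image of x^7: x^7 - 14x^6 + 126x^5 - 280x^4 + 630x^3 - 672x^2 + 462x - 128
image of x^8: x^8 - 16x^7 + 168x^6 - 448x^5 + 1260x^4 - 1792x^3 + 1848x^2 - 1024x + 258
the matrix is upper triangular; its diagonal is (1, 1, 1, 1, 1, 1, 1, 1, 1)
for a triangular matrix the eigenvalues are the diagonal entries, with algebraic multiplicity their repetition count

λ = 1 (multiplicity 9)


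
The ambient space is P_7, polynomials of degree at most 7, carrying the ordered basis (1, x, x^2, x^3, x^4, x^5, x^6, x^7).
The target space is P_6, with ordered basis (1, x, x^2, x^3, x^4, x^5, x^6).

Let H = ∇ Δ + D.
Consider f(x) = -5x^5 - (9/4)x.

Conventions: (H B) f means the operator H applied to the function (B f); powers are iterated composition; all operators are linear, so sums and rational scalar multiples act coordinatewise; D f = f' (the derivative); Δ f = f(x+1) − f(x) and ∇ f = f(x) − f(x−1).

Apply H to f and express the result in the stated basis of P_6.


Δ f = -25x^4 - 50x^3 - 50x^2 - 25x - 29/4
∇ Δ f = -100x^3 - 50x
D f = -25x^4 - 9/4
(∇ Δ + D) f = -25x^4 - 100x^3 - 50x - 9/4

the result is g(x) = -25x^4 - 100x^3 - 50x - 9/4


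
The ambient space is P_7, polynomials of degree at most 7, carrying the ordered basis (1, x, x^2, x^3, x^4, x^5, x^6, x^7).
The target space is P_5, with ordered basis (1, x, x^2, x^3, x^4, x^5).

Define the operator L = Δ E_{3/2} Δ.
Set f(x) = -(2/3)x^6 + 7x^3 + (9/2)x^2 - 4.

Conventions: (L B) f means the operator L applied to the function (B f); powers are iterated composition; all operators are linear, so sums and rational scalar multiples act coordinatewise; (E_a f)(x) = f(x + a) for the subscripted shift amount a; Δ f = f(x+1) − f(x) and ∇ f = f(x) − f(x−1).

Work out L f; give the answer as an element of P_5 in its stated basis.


g(x) = -20x^4 - 200x^3 - 770x^2 - 1308x - 9523/12

Δ f = -4x^5 - 10x^4 - (40/3)x^3 + 11x^2 + 26x + 65/6
E_{3/2} Δ f = -4x^5 - 40x^4 - (490/3)x^3 - 319x^2 - (1069/4)x - 617/12
Δ E_{3/2} Δ f = -20x^4 - 200x^3 - 770x^2 - 1308x - 9523/12


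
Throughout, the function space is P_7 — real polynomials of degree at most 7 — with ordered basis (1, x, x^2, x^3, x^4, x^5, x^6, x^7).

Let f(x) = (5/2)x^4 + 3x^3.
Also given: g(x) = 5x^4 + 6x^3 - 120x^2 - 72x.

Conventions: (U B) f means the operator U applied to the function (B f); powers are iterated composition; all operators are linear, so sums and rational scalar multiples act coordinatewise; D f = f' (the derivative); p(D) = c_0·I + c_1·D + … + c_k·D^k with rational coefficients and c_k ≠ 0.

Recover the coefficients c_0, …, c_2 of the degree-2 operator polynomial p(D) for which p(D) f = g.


p(D) = 2·I − 4·D^2, i.e. c_0 = 2, c_1 = 0, c_2 = -4

D^0 f = (5/2)x^4 + 3x^3
D^1 f = 10x^3 + 9x^2
D^2 f = 30x^2 + 18x
matching coefficients of g against c_0 f + c_1 Df + … from the top degree down determines the c_i
solution: c_0 = 2, c_1 = 0, c_2 = -4


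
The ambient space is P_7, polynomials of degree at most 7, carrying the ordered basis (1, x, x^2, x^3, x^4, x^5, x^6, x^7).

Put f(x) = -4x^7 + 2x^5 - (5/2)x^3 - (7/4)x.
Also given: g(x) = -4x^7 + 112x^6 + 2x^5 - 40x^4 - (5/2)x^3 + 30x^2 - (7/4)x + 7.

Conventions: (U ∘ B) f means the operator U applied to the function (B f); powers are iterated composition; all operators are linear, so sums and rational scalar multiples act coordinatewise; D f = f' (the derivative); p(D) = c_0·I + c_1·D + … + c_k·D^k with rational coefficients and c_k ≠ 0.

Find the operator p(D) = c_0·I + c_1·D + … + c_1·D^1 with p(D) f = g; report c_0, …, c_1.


p(D) = I − 4·D, i.e. c_0 = 1, c_1 = -4

D^0 f = -4x^7 + 2x^5 - (5/2)x^3 - (7/4)x
D^1 f = -28x^6 + 10x^4 - (15/2)x^2 - 7/4
matching coefficients of g against c_0 f + c_1 Df + … from the top degree down determines the c_i
solution: c_0 = 1, c_1 = -4


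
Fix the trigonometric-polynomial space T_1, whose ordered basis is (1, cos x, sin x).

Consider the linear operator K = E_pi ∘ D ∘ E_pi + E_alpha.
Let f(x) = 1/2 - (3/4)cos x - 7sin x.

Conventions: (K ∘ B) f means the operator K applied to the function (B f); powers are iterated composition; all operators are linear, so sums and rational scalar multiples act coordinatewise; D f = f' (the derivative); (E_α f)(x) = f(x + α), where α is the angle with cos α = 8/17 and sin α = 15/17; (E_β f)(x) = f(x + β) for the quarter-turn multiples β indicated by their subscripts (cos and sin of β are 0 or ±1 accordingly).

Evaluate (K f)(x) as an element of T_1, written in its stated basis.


E_pi f = 1/2 + (3/4)cos x + 7sin x
D E_pi f = 7cos x - (3/4)sin x
E_pi D E_pi f = -7cos x + (3/4)sin x
E_alpha f = 1/2 - (111/17)cos x - (179/68)sin x
(E_pi ∘ D ∘ E_pi + E_alpha) f = 1/2 - (230/17)cos x - (32/17)sin x

the image equals g(x) = 1/2 - (230/17)cos x - (32/17)sin x


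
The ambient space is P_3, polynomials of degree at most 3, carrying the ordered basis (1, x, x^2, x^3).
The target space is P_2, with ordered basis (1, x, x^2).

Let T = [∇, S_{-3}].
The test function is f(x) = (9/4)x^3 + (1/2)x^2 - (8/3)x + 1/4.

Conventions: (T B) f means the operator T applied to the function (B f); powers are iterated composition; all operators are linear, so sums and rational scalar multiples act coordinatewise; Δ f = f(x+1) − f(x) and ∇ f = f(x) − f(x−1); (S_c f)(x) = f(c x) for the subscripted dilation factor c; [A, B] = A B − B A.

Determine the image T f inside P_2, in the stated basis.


S_{-3} f = -(243/4)x^3 + (9/2)x^2 + 8x + 1/4
∇ S_{-3} f = -(729/4)x^2 + (765/4)x - 229/4
∇ f = (27/4)x^2 - (23/4)x - 11/12
S_{-3} ∇ f = (243/4)x^2 + (69/4)x - 11/12
[∇, S_{-3}] f = -243x^2 + 174x - 169/3

g(x) = -243x^2 + 174x - 169/3


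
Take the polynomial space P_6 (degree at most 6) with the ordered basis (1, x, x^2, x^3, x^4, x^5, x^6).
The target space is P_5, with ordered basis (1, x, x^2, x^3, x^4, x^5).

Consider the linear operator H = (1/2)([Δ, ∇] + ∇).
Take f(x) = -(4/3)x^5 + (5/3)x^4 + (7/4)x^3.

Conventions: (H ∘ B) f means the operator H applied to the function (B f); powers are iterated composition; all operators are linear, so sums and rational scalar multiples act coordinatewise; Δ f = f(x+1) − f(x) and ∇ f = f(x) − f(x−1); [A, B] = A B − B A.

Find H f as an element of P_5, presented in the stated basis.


∇ f = -(20/3)x^4 + 20x^3 - (217/12)x^2 + (97/12)x - 5/4
Δ ∇ f = -(80/3)x^3 + 20x^2 - (17/6)x + 10/3
Δ f = -(20/3)x^4 - (20/3)x^3 + (23/12)x^2 + (21/4)x + 25/12
∇ Δ f = -(80/3)x^3 + 20x^2 - (17/6)x + 10/3
[Δ, ∇] f = 0
∇ f = -(20/3)x^4 + 20x^3 - (217/12)x^2 + (97/12)x - 5/4
([Δ, ∇] + ∇) f = -(20/3)x^4 + 20x^3 - (217/12)x^2 + (97/12)x - 5/4
((1/2)([Δ, ∇] + ∇)) f = -(10/3)x^4 + 10x^3 - (217/24)x^2 + (97/24)x - 5/8

the result is g(x) = -(10/3)x^4 + 10x^3 - (217/24)x^2 + (97/24)x - 5/8


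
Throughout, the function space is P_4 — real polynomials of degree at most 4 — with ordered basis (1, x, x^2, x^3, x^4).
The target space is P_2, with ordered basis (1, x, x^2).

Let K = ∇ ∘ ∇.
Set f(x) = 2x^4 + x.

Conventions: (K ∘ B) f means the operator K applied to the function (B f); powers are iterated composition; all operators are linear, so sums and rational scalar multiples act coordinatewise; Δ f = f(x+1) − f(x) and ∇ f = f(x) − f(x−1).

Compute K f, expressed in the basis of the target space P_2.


∇ f = 8x^3 - 12x^2 + 8x - 1
∇ ∇ f = 24x^2 - 48x + 28

the result is g(x) = 24x^2 - 48x + 28


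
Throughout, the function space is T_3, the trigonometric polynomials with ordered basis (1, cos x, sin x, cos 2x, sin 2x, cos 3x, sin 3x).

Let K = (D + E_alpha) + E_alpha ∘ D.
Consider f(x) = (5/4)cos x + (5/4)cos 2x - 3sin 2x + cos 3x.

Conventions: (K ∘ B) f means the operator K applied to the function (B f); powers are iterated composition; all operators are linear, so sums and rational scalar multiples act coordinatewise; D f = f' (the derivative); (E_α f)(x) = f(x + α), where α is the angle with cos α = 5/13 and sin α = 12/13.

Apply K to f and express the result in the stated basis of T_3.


D f = -(5/4)sin x - 6cos 2x - (5/2)sin 2x - 3sin 3x
E_alpha f = (25/52)cos x - (15/13)sin x - (2035/676)cos 2x + (207/169)sin 2x - (2035/2197)cos 3x + (828/2197)sin 3x
(D + E_alpha) f = (25/52)cos x - (125/52)sin x - (6091/676)cos 2x - (431/338)sin 2x - (2035/2197)cos 3x - (5763/2197)sin 3x
D f = -(5/4)sin x - 6cos 2x - (5/2)sin 2x - 3sin 3x
E_alpha D f = -(15/13)cos x - (25/52)sin x + (414/169)cos 2x + (2035/338)sin 2x + (2484/2197)cos 3x + (6105/2197)sin 3x
((D + E_alpha) + E_alpha ∘ D) f = -(35/52)cos x - (75/26)sin x - (4435/676)cos 2x + (802/169)sin 2x + (449/2197)cos 3x + (342/2197)sin 3x

the result is g(x) = -(35/52)cos x - (75/26)sin x - (4435/676)cos 2x + (802/169)sin 2x + (449/2197)cos 3x + (342/2197)sin 3x


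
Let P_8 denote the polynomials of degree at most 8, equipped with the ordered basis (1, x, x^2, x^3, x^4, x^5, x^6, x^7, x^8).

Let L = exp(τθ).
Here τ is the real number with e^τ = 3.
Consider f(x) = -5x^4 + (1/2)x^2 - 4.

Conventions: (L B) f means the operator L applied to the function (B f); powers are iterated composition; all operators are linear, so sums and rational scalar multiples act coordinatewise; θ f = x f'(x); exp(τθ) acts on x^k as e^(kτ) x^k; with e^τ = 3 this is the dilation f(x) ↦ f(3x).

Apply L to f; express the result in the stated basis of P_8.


the result is g(x) = -405x^4 + (9/2)x^2 - 4

exp(τθ) x^k = e^(kτ) x^k; with e^τ = 3 this sends x^k to 3^k x^k
x^2 ↦ 9 x^2
x^4 ↦ 81 x^4
applying this coordinatewise to f: exp(τθ) f = -405x^4 + (9/2)x^2 - 4


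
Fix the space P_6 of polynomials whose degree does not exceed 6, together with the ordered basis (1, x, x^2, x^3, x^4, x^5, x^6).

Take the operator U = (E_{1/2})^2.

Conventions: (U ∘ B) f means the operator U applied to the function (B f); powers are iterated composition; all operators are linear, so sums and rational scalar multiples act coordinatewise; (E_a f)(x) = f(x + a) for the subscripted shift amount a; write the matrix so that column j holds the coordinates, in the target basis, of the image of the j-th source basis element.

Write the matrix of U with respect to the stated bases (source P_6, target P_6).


the matrix is [[1, 1, 1, 1, 1, 1, 1]; [0, 1, 2, 3, 4, 5, 6]; [0, 0, 1, 3, 6, 10, 15]; [0, 0, 0, 1, 4, 10, 20]; [0, 0, 0, 0, 1, 5, 15]; [0, 0, 0, 0, 0, 1, 6]; [0, 0, 0, 0, 0, 0, 1]] (rows listed top to bottom)

image of 1: 1
image of x: x + 1
image of x^2: x^2 + 2x + 1
image of x^3: x^3 + 3x^2 + 3x + 1
image of x^4: x^4 + 4x^3 + 6x^2 + 4x + 1
image of x^5: x^5 + 5x^4 + 10x^3 + 10x^2 + 5x + 1
image of x^6: x^6 + 6x^5 + 15x^4 + 20x^3 + 15x^2 + 6x + 1
each image's coordinates form column j of the matrix


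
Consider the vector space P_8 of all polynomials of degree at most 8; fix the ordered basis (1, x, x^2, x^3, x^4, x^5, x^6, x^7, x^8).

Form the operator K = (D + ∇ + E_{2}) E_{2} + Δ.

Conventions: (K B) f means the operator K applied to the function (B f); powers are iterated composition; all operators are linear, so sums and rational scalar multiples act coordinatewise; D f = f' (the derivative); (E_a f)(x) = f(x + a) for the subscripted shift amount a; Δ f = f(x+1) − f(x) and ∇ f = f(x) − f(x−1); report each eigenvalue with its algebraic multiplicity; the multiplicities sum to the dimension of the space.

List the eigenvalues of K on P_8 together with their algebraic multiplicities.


λ = 1 (multiplicity 9)

image of 1: 1
image of x: x + 7
image of x^2: x^2 + 14x + 24
image of x^3: x^3 + 21x^2 + 72x + 84
image of x^4: x^4 + 28x^3 + 144x^2 + 336x + 304
image of x^5: x^5 + 35x^4 + 240x^3 + 840x^2 + 1520x + 1136
image of x^6: x^6 + 42x^5 + 360x^4 + 1680x^3 + 4560x^2 + 6816x + 4352
image of x^7: x^7 + 49x^6 + 504x^5 + 2940x^4 + 10640x^3 + 23856x^2 + 30464x + 16960
image of x^8: x^8 + 56x^7 + 672x^6 + 4704x^5 + 21280x^4 + 63616x^3 + 121856x^2 + 135680x + 66816
the matrix is upper triangular; its diagonal is (1, 1, 1, 1, 1, 1, 1, 1, 1)
for a triangular matrix the eigenvalues are the diagonal entries, with algebraic multiplicity their repetition count


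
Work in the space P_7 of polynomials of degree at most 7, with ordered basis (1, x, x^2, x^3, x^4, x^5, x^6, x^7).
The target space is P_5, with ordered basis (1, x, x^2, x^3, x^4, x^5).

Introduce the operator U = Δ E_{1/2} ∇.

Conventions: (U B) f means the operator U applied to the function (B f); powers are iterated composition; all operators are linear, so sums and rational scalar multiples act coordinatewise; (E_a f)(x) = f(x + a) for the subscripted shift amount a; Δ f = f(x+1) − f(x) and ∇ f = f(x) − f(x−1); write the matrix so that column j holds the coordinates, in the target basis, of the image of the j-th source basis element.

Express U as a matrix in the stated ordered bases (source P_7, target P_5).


image of 1: 0
image of x: 0
image of x^2: 2
image of x^3: 6x + 3
image of x^4: 12x^2 + 12x + 5
image of x^5: 20x^3 + 30x^2 + 25x + 15/2
image of x^6: 30x^4 + 60x^3 + 75x^2 + 45x + 91/8
image of x^7: 42x^5 + 105x^4 + 175x^3 + (315/2)x^2 + (637/8)x + 273/16
each image's coordinates form column j of the matrix

the matrix is [[0, 0, 2, 3, 5, 15/2, 91/8, 273/16]; [0, 0, 0, 6, 12, 25, 45, 637/8]; [0, 0, 0, 0, 12, 30, 75, 315/2]; [0, 0, 0, 0, 0, 20, 60, 175]; [0, 0, 0, 0, 0, 0, 30, 105]; [0, 0, 0, 0, 0, 0, 0, 42]] (rows listed top to bottom)


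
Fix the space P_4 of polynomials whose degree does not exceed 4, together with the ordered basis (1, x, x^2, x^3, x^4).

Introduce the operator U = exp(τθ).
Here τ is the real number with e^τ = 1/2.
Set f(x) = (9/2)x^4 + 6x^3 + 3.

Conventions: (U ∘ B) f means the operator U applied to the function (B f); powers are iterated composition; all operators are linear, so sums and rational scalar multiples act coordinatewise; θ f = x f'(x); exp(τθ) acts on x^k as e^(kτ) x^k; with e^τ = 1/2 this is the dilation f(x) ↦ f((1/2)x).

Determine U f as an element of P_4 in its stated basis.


the image equals g(x) = (9/32)x^4 + (3/4)x^3 + 3

exp(τθ) x^k = e^(kτ) x^k; with e^τ = 1/2 this sends x^k to (1/2)^k x^k
x^3 ↦ 1/8 x^3
x^4 ↦ 1/16 x^4
applying this coordinatewise to f: exp(τθ) f = (9/32)x^4 + (3/4)x^3 + 3


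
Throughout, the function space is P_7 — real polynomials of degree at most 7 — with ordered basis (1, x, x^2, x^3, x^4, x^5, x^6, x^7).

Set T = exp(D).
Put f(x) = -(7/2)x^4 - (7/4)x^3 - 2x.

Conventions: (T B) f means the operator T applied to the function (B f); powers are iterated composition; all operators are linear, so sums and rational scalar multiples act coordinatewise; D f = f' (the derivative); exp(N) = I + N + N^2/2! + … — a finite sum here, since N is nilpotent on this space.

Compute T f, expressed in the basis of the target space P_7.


order-1 term: -14x^3 - (21/4)x^2 - 2
order-2 term: -21x^2 - (21/4)x
order-3 term: -14x - 7/4
order-4 term: -7/2
the series for exp(D) f terminates at order 4
exp(D) f = -(7/2)x^4 - (63/4)x^3 - (105/4)x^2 - (85/4)x - 29/4

the image equals g(x) = -(7/2)x^4 - (63/4)x^3 - (105/4)x^2 - (85/4)x - 29/4


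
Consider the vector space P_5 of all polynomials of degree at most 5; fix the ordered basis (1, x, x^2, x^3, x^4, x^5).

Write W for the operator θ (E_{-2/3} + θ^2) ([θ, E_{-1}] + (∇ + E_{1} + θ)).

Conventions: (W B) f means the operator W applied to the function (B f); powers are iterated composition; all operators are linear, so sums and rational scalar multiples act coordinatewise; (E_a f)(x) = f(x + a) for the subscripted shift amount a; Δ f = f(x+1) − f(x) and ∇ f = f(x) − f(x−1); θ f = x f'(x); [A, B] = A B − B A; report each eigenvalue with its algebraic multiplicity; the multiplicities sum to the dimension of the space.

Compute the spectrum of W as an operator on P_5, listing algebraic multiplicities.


λ = 0 (multiplicity 1), λ = 4 (multiplicity 1), λ = 30 (multiplicity 1), λ = 120 (multiplicity 1), λ = 340 (multiplicity 1), λ = 780 (multiplicity 1)

image of 1: 0
image of x: 4x
image of x^2: 30x^2 + 8x
image of x^3: 120x^3 + 74x^2 - (56/3)x
image of x^4: 340x^4 + 320x^3 - (424/3)x^2 + (1784/27)x
image of x^5: 780x^5 + 940x^4 - 640x^3 + (5620/9)x^2 - (3920/27)x
the matrix is upper triangular; its diagonal is (0, 4, 30, 120, 340, 780)
for a triangular matrix the eigenvalues are the diagonal entries, with algebraic multiplicity their repetition count
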